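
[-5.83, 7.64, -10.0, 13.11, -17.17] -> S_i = -5.83*(-1.31)^i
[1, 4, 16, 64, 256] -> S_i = 1*4^i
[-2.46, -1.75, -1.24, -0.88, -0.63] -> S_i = -2.46*0.71^i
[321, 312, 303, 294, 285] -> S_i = 321 + -9*i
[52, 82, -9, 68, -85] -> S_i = Random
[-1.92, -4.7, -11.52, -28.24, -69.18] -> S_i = -1.92*2.45^i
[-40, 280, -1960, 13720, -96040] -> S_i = -40*-7^i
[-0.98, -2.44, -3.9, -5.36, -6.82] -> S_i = -0.98 + -1.46*i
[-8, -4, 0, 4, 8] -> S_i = -8 + 4*i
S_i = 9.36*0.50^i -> [9.36, 4.68, 2.34, 1.17, 0.58]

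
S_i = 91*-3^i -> [91, -273, 819, -2457, 7371]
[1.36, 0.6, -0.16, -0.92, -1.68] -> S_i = 1.36 + -0.76*i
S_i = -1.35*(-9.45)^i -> [-1.35, 12.76, -120.56, 1139.28, -10766.16]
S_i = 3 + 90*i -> [3, 93, 183, 273, 363]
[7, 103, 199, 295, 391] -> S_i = 7 + 96*i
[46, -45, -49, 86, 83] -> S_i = Random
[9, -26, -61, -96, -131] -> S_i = 9 + -35*i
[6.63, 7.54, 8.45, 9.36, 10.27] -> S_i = 6.63 + 0.91*i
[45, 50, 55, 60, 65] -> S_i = 45 + 5*i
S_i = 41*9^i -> [41, 369, 3321, 29889, 269001]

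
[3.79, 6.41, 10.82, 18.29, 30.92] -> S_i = 3.79*1.69^i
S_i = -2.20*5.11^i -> [-2.2, -11.24, -57.45, -293.55, -1500.05]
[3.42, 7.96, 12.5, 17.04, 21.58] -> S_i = 3.42 + 4.54*i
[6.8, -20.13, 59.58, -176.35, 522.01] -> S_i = 6.80*(-2.96)^i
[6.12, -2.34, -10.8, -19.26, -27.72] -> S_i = 6.12 + -8.46*i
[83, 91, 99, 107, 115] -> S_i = 83 + 8*i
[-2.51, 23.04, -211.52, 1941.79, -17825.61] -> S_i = -2.51*(-9.18)^i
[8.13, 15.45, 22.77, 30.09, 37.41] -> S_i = 8.13 + 7.32*i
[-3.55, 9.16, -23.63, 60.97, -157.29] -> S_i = -3.55*(-2.58)^i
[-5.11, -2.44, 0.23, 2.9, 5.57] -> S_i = -5.11 + 2.67*i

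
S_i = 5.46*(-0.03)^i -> [5.46, -0.16, 0.0, -0.0, 0.0]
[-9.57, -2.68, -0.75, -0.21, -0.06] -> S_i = -9.57*0.28^i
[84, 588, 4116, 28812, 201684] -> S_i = 84*7^i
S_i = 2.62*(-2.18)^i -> [2.62, -5.71, 12.45, -27.14, 59.17]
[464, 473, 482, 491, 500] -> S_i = 464 + 9*i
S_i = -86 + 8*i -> [-86, -78, -70, -62, -54]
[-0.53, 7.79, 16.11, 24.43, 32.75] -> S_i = -0.53 + 8.32*i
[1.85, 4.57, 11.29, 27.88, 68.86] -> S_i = 1.85*2.47^i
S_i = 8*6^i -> [8, 48, 288, 1728, 10368]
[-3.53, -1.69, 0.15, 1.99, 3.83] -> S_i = -3.53 + 1.84*i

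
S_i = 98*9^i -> [98, 882, 7938, 71442, 642978]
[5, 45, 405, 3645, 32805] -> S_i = 5*9^i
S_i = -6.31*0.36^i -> [-6.31, -2.27, -0.82, -0.29, -0.11]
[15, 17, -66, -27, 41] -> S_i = Random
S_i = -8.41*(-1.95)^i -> [-8.41, 16.4, -31.98, 62.36, -121.6]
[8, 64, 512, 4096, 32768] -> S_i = 8*8^i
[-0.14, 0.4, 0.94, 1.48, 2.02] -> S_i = -0.14 + 0.54*i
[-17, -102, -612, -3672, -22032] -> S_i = -17*6^i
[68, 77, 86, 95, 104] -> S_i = 68 + 9*i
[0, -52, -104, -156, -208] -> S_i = 0 + -52*i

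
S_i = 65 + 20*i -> [65, 85, 105, 125, 145]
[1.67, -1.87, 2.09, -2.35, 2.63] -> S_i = 1.67*(-1.12)^i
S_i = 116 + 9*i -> [116, 125, 134, 143, 152]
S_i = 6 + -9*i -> [6, -3, -12, -21, -30]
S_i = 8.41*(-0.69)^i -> [8.41, -5.8, 4.0, -2.76, 1.91]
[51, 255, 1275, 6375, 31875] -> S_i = 51*5^i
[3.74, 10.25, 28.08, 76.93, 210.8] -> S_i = 3.74*2.74^i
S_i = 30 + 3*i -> [30, 33, 36, 39, 42]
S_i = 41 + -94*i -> [41, -53, -147, -241, -335]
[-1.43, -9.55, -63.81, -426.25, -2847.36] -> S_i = -1.43*6.68^i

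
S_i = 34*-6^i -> [34, -204, 1224, -7344, 44064]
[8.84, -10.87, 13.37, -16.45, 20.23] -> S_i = 8.84*(-1.23)^i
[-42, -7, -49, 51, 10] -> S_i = Random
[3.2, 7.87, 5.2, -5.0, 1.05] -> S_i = Random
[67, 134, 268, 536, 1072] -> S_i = 67*2^i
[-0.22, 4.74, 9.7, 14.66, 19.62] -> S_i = -0.22 + 4.96*i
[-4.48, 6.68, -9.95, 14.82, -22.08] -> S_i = -4.48*(-1.49)^i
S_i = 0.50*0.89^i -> [0.5, 0.44, 0.4, 0.35, 0.31]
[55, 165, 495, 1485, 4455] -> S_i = 55*3^i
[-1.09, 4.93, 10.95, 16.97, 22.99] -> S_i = -1.09 + 6.02*i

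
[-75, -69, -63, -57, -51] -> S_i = -75 + 6*i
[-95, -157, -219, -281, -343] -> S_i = -95 + -62*i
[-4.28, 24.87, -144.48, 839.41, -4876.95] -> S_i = -4.28*(-5.81)^i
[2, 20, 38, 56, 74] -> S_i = 2 + 18*i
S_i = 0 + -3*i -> [0, -3, -6, -9, -12]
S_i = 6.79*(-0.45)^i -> [6.79, -3.06, 1.37, -0.62, 0.28]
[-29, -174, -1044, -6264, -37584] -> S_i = -29*6^i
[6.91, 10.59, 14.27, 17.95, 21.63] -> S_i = 6.91 + 3.68*i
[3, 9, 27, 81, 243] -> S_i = 3*3^i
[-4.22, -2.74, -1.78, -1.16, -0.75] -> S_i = -4.22*0.65^i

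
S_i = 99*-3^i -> [99, -297, 891, -2673, 8019]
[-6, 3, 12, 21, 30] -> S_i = -6 + 9*i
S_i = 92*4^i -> [92, 368, 1472, 5888, 23552]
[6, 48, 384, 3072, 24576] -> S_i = 6*8^i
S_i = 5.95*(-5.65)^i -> [5.95, -33.62, 189.94, -1073.15, 6063.32]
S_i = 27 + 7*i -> [27, 34, 41, 48, 55]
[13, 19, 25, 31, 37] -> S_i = 13 + 6*i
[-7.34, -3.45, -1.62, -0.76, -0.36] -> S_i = -7.34*0.47^i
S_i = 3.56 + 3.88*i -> [3.56, 7.44, 11.32, 15.2, 19.08]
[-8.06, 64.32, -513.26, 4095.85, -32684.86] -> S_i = -8.06*(-7.98)^i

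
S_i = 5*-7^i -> [5, -35, 245, -1715, 12005]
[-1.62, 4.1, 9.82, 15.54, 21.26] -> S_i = -1.62 + 5.72*i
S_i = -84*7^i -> [-84, -588, -4116, -28812, -201684]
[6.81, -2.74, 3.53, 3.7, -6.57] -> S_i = Random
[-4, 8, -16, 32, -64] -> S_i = -4*-2^i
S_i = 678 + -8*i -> [678, 670, 662, 654, 646]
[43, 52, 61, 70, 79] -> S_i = 43 + 9*i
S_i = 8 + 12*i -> [8, 20, 32, 44, 56]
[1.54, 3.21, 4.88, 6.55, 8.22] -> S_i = 1.54 + 1.67*i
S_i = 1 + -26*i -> [1, -25, -51, -77, -103]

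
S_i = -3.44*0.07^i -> [-3.44, -0.24, -0.02, -0.0, -0.0]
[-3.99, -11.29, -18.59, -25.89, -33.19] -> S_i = -3.99 + -7.30*i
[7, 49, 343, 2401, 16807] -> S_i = 7*7^i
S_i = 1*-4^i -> [1, -4, 16, -64, 256]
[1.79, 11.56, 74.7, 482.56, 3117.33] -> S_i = 1.79*6.46^i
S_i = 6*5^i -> [6, 30, 150, 750, 3750]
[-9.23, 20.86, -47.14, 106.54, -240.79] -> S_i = -9.23*(-2.26)^i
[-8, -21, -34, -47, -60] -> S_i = -8 + -13*i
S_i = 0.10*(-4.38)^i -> [0.1, -0.44, 1.92, -8.4, 36.8]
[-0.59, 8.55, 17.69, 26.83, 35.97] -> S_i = -0.59 + 9.14*i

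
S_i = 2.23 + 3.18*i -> [2.23, 5.41, 8.59, 11.77, 14.95]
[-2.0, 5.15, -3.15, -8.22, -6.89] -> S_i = Random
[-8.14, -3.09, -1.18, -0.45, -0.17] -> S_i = -8.14*0.38^i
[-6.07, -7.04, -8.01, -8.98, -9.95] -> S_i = -6.07 + -0.97*i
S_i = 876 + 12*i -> [876, 888, 900, 912, 924]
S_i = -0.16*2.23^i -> [-0.16, -0.36, -0.8, -1.77, -3.96]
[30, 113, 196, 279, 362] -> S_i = 30 + 83*i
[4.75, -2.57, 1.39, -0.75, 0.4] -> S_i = 4.75*(-0.54)^i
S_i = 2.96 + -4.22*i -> [2.96, -1.26, -5.48, -9.7, -13.92]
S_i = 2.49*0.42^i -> [2.49, 1.05, 0.44, 0.18, 0.08]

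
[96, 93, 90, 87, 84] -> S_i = 96 + -3*i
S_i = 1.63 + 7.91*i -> [1.63, 9.54, 17.45, 25.36, 33.27]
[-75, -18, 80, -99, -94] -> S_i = Random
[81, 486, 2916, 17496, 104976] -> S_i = 81*6^i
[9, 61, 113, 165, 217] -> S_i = 9 + 52*i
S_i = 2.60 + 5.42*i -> [2.6, 8.02, 13.44, 18.86, 24.28]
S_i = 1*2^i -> [1, 2, 4, 8, 16]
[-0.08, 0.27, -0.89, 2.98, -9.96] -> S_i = -0.08*(-3.34)^i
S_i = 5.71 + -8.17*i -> [5.71, -2.46, -10.63, -18.8, -26.97]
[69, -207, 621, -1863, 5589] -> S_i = 69*-3^i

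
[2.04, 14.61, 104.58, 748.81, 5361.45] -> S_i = 2.04*7.16^i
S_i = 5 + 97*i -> [5, 102, 199, 296, 393]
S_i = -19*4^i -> [-19, -76, -304, -1216, -4864]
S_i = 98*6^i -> [98, 588, 3528, 21168, 127008]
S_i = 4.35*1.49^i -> [4.35, 6.48, 9.66, 14.39, 21.44]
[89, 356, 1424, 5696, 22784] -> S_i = 89*4^i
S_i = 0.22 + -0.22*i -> [0.22, 0.0, -0.22, -0.44, -0.66]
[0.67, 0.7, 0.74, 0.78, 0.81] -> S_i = 0.67*1.05^i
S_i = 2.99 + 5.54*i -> [2.99, 8.53, 14.07, 19.61, 25.15]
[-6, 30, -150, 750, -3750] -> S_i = -6*-5^i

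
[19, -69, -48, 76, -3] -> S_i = Random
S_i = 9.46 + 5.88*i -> [9.46, 15.34, 21.22, 27.1, 32.98]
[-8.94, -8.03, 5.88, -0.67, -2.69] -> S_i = Random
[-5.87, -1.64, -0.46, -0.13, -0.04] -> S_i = -5.87*0.28^i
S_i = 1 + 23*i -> [1, 24, 47, 70, 93]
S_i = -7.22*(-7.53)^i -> [-7.22, 54.37, -409.38, 3082.64, -23212.24]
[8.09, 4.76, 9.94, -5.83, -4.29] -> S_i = Random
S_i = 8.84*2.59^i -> [8.84, 22.9, 59.3, 153.59, 397.79]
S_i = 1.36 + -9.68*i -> [1.36, -8.32, -18.0, -27.68, -37.36]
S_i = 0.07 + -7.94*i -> [0.07, -7.87, -15.81, -23.75, -31.69]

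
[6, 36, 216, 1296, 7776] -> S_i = 6*6^i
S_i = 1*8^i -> [1, 8, 64, 512, 4096]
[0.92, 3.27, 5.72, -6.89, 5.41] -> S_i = Random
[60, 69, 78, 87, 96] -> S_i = 60 + 9*i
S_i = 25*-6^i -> [25, -150, 900, -5400, 32400]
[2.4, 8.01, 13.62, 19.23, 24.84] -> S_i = 2.40 + 5.61*i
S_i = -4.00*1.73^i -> [-4.0, -6.92, -11.97, -20.71, -35.83]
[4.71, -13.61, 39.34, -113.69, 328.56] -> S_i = 4.71*(-2.89)^i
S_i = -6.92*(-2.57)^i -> [-6.92, 17.78, -45.71, 117.46, -301.88]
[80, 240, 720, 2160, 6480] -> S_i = 80*3^i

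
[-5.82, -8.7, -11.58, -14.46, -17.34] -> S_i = -5.82 + -2.88*i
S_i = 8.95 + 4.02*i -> [8.95, 12.97, 16.99, 21.01, 25.03]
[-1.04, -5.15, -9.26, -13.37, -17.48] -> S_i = -1.04 + -4.11*i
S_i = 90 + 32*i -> [90, 122, 154, 186, 218]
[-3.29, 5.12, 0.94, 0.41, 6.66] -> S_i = Random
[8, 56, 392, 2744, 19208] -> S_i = 8*7^i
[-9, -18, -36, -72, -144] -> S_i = -9*2^i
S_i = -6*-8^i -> [-6, 48, -384, 3072, -24576]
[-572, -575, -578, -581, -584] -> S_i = -572 + -3*i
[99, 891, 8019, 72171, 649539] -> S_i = 99*9^i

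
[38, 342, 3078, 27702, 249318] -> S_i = 38*9^i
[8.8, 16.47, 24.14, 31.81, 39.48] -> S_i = 8.80 + 7.67*i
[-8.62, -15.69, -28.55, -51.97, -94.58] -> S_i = -8.62*1.82^i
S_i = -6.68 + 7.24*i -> [-6.68, 0.56, 7.8, 15.04, 22.28]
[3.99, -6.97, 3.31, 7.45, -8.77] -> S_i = Random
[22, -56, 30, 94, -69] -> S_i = Random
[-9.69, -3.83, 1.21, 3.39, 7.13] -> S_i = Random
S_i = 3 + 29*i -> [3, 32, 61, 90, 119]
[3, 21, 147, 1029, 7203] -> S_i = 3*7^i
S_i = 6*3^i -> [6, 18, 54, 162, 486]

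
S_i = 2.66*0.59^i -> [2.66, 1.57, 0.93, 0.55, 0.32]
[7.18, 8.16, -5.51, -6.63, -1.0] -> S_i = Random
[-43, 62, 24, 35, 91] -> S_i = Random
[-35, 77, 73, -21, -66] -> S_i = Random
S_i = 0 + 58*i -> [0, 58, 116, 174, 232]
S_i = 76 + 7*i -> [76, 83, 90, 97, 104]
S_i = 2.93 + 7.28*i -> [2.93, 10.21, 17.49, 24.77, 32.05]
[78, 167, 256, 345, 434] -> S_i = 78 + 89*i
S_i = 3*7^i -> [3, 21, 147, 1029, 7203]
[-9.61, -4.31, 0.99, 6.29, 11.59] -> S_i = -9.61 + 5.30*i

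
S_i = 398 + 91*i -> [398, 489, 580, 671, 762]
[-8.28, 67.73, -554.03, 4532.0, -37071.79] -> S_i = -8.28*(-8.18)^i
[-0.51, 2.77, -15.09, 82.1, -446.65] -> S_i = -0.51*(-5.44)^i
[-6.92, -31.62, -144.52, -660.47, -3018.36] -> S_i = -6.92*4.57^i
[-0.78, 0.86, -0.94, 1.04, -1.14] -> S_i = -0.78*(-1.10)^i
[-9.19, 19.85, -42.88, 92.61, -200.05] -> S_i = -9.19*(-2.16)^i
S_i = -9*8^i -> [-9, -72, -576, -4608, -36864]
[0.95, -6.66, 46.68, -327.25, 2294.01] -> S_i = 0.95*(-7.01)^i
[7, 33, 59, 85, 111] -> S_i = 7 + 26*i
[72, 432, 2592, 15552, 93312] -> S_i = 72*6^i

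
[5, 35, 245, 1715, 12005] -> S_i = 5*7^i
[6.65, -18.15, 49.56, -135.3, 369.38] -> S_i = 6.65*(-2.73)^i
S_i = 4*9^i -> [4, 36, 324, 2916, 26244]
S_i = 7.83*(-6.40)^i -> [7.83, -50.11, 320.72, -2052.59, 13136.56]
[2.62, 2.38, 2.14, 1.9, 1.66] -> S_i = 2.62 + -0.24*i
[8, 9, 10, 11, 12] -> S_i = 8 + 1*i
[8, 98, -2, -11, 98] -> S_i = Random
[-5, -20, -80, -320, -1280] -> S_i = -5*4^i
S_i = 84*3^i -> [84, 252, 756, 2268, 6804]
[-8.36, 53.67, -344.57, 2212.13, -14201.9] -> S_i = -8.36*(-6.42)^i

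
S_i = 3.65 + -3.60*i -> [3.65, 0.05, -3.55, -7.15, -10.75]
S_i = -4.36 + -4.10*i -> [-4.36, -8.46, -12.56, -16.66, -20.76]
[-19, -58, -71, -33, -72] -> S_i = Random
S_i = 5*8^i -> [5, 40, 320, 2560, 20480]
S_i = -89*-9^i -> [-89, 801, -7209, 64881, -583929]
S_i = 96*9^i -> [96, 864, 7776, 69984, 629856]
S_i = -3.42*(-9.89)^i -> [-3.42, 33.82, -334.52, 3308.38, -32719.85]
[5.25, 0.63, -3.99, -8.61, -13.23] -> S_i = 5.25 + -4.62*i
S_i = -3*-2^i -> [-3, 6, -12, 24, -48]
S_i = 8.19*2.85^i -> [8.19, 23.34, 66.52, 189.59, 540.34]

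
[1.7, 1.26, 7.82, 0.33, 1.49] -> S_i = Random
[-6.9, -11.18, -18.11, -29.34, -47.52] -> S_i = -6.90*1.62^i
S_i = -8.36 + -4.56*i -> [-8.36, -12.92, -17.48, -22.04, -26.6]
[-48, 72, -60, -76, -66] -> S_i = Random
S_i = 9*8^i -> [9, 72, 576, 4608, 36864]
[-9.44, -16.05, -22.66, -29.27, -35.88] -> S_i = -9.44 + -6.61*i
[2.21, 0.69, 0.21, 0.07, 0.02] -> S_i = 2.21*0.31^i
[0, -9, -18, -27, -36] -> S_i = 0 + -9*i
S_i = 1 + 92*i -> [1, 93, 185, 277, 369]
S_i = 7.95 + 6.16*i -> [7.95, 14.11, 20.27, 26.43, 32.59]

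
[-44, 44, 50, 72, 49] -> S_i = Random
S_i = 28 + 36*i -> [28, 64, 100, 136, 172]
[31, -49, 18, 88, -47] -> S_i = Random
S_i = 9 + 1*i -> [9, 10, 11, 12, 13]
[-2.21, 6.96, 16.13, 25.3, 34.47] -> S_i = -2.21 + 9.17*i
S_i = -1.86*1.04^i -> [-1.86, -1.93, -2.01, -2.09, -2.18]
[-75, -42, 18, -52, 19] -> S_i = Random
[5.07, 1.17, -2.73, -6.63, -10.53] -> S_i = 5.07 + -3.90*i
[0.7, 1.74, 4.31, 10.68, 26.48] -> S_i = 0.70*2.48^i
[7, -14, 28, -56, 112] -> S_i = 7*-2^i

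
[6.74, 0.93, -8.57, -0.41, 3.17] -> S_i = Random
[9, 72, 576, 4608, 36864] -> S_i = 9*8^i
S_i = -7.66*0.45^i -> [-7.66, -3.45, -1.55, -0.7, -0.31]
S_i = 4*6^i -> [4, 24, 144, 864, 5184]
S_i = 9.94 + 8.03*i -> [9.94, 17.97, 26.0, 34.03, 42.06]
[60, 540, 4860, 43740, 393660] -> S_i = 60*9^i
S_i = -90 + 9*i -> [-90, -81, -72, -63, -54]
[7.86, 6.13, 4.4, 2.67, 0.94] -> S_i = 7.86 + -1.73*i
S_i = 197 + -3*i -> [197, 194, 191, 188, 185]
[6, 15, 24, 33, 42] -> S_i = 6 + 9*i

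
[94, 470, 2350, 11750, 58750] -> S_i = 94*5^i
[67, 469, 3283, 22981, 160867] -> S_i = 67*7^i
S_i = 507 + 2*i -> [507, 509, 511, 513, 515]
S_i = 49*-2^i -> [49, -98, 196, -392, 784]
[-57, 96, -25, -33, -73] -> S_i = Random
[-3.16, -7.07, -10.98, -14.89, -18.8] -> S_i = -3.16 + -3.91*i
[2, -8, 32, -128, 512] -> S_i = 2*-4^i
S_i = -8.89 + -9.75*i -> [-8.89, -18.64, -28.39, -38.14, -47.89]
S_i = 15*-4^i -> [15, -60, 240, -960, 3840]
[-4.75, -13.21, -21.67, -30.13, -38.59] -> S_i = -4.75 + -8.46*i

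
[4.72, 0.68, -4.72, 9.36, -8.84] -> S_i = Random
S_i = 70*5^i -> [70, 350, 1750, 8750, 43750]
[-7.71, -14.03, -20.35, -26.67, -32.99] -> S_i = -7.71 + -6.32*i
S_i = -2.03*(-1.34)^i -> [-2.03, 2.72, -3.65, 4.88, -6.55]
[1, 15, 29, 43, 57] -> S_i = 1 + 14*i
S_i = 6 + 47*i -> [6, 53, 100, 147, 194]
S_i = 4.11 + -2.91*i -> [4.11, 1.2, -1.71, -4.62, -7.53]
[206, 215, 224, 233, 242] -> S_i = 206 + 9*i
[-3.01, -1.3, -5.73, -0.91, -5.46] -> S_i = Random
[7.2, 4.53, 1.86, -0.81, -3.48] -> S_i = 7.20 + -2.67*i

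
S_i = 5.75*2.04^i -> [5.75, 11.73, 23.93, 48.82, 99.58]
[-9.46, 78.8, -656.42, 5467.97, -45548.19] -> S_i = -9.46*(-8.33)^i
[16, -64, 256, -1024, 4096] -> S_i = 16*-4^i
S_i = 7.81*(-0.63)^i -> [7.81, -4.92, 3.1, -1.95, 1.23]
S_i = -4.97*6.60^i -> [-4.97, -32.8, -216.49, -1428.86, -9430.44]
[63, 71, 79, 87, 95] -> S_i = 63 + 8*i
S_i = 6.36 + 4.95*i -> [6.36, 11.31, 16.26, 21.21, 26.16]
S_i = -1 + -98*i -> [-1, -99, -197, -295, -393]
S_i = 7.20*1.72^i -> [7.2, 12.38, 21.3, 36.64, 63.02]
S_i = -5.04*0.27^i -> [-5.04, -1.36, -0.37, -0.1, -0.03]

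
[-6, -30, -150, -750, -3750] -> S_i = -6*5^i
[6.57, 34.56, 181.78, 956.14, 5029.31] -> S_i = 6.57*5.26^i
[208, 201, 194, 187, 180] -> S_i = 208 + -7*i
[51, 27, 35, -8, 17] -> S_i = Random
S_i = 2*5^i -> [2, 10, 50, 250, 1250]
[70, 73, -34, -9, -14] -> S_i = Random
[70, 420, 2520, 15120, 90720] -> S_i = 70*6^i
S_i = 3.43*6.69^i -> [3.43, 22.95, 153.51, 1027.0, 6870.66]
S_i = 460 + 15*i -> [460, 475, 490, 505, 520]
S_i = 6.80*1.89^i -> [6.8, 12.85, 24.29, 45.91, 86.77]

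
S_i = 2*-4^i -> [2, -8, 32, -128, 512]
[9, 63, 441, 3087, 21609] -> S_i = 9*7^i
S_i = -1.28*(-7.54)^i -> [-1.28, 9.65, -72.77, 548.69, -4137.09]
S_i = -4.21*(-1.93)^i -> [-4.21, 8.13, -15.68, 30.27, -58.41]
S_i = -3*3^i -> [-3, -9, -27, -81, -243]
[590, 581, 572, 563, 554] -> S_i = 590 + -9*i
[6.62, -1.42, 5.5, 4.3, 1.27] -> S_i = Random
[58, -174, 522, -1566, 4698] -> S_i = 58*-3^i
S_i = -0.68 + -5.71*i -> [-0.68, -6.39, -12.1, -17.81, -23.52]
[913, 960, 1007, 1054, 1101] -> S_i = 913 + 47*i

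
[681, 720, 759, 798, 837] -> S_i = 681 + 39*i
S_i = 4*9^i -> [4, 36, 324, 2916, 26244]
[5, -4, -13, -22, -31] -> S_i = 5 + -9*i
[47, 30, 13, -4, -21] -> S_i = 47 + -17*i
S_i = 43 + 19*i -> [43, 62, 81, 100, 119]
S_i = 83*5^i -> [83, 415, 2075, 10375, 51875]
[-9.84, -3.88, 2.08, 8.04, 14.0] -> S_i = -9.84 + 5.96*i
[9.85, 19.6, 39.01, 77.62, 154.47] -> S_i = 9.85*1.99^i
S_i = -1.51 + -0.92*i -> [-1.51, -2.43, -3.35, -4.27, -5.19]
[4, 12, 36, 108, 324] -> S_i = 4*3^i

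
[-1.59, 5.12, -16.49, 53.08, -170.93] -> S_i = -1.59*(-3.22)^i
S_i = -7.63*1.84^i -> [-7.63, -14.04, -25.83, -47.53, -87.46]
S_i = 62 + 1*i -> [62, 63, 64, 65, 66]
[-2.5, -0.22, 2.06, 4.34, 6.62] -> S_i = -2.50 + 2.28*i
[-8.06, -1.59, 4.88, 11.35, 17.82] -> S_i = -8.06 + 6.47*i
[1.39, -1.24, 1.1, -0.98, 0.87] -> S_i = 1.39*(-0.89)^i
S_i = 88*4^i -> [88, 352, 1408, 5632, 22528]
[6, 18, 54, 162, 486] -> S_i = 6*3^i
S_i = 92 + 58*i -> [92, 150, 208, 266, 324]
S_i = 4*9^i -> [4, 36, 324, 2916, 26244]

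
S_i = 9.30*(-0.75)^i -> [9.3, -6.98, 5.23, -3.92, 2.94]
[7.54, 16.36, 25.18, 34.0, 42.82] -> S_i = 7.54 + 8.82*i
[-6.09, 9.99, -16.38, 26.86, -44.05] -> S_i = -6.09*(-1.64)^i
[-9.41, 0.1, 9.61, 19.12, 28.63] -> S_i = -9.41 + 9.51*i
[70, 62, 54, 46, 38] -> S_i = 70 + -8*i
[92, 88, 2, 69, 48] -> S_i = Random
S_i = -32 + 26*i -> [-32, -6, 20, 46, 72]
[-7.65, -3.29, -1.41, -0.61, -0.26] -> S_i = -7.65*0.43^i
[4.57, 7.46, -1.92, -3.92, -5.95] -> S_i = Random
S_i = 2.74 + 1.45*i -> [2.74, 4.19, 5.64, 7.09, 8.54]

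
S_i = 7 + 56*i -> [7, 63, 119, 175, 231]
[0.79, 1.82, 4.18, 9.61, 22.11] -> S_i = 0.79*2.30^i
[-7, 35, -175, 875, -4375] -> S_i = -7*-5^i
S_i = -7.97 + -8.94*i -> [-7.97, -16.91, -25.85, -34.79, -43.73]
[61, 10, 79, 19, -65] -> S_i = Random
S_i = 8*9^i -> [8, 72, 648, 5832, 52488]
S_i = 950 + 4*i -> [950, 954, 958, 962, 966]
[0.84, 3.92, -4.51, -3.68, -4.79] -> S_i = Random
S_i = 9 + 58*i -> [9, 67, 125, 183, 241]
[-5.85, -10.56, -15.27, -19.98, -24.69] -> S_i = -5.85 + -4.71*i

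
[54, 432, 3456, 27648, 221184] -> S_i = 54*8^i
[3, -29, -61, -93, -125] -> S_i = 3 + -32*i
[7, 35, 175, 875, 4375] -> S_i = 7*5^i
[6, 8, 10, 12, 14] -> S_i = 6 + 2*i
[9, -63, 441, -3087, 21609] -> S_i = 9*-7^i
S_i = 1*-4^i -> [1, -4, 16, -64, 256]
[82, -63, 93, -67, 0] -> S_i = Random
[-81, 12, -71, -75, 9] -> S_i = Random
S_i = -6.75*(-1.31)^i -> [-6.75, 8.84, -11.58, 15.17, -19.88]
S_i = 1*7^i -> [1, 7, 49, 343, 2401]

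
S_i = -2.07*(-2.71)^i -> [-2.07, 5.61, -15.2, 41.2, -111.65]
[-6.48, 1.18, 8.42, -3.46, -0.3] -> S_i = Random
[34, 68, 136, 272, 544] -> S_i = 34*2^i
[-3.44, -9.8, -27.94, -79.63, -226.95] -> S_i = -3.44*2.85^i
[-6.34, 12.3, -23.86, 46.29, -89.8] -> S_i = -6.34*(-1.94)^i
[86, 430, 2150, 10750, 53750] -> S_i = 86*5^i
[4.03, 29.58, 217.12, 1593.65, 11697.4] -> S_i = 4.03*7.34^i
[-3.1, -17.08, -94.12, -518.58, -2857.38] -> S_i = -3.10*5.51^i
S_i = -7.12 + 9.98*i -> [-7.12, 2.86, 12.84, 22.82, 32.8]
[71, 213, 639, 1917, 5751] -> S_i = 71*3^i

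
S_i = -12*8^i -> [-12, -96, -768, -6144, -49152]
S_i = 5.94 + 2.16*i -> [5.94, 8.1, 10.26, 12.42, 14.58]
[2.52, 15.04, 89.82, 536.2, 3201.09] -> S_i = 2.52*5.97^i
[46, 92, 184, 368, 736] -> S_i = 46*2^i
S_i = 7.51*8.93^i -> [7.51, 67.06, 598.88, 5348.04, 47757.96]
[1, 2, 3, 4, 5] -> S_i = 1 + 1*i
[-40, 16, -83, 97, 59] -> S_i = Random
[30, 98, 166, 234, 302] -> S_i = 30 + 68*i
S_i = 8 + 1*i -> [8, 9, 10, 11, 12]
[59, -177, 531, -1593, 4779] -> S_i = 59*-3^i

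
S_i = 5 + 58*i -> [5, 63, 121, 179, 237]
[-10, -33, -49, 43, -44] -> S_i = Random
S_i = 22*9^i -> [22, 198, 1782, 16038, 144342]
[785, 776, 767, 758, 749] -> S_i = 785 + -9*i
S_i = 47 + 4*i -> [47, 51, 55, 59, 63]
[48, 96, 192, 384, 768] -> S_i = 48*2^i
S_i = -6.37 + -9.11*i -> [-6.37, -15.48, -24.59, -33.7, -42.81]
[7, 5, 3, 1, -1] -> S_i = 7 + -2*i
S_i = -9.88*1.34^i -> [-9.88, -13.24, -17.74, -23.77, -31.85]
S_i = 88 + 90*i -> [88, 178, 268, 358, 448]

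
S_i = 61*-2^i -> [61, -122, 244, -488, 976]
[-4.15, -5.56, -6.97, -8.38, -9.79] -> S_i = -4.15 + -1.41*i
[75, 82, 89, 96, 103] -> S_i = 75 + 7*i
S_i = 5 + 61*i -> [5, 66, 127, 188, 249]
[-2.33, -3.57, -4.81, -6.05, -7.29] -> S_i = -2.33 + -1.24*i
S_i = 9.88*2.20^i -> [9.88, 21.74, 47.82, 105.2, 231.44]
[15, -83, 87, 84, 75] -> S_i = Random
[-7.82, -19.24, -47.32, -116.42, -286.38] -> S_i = -7.82*2.46^i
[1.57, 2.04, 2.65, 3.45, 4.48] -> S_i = 1.57*1.30^i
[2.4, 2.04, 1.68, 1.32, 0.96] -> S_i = 2.40 + -0.36*i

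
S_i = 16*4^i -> [16, 64, 256, 1024, 4096]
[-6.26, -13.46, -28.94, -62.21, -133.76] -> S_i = -6.26*2.15^i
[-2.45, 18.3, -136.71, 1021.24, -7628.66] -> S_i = -2.45*(-7.47)^i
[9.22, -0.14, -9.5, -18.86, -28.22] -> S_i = 9.22 + -9.36*i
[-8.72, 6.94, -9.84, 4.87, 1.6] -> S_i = Random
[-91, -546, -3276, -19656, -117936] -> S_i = -91*6^i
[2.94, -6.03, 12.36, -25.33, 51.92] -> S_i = 2.94*(-2.05)^i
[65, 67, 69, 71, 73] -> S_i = 65 + 2*i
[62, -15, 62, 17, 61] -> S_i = Random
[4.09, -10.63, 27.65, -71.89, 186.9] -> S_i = 4.09*(-2.60)^i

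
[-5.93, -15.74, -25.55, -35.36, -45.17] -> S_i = -5.93 + -9.81*i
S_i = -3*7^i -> [-3, -21, -147, -1029, -7203]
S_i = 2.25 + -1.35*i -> [2.25, 0.9, -0.45, -1.8, -3.15]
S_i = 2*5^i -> [2, 10, 50, 250, 1250]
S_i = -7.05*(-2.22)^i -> [-7.05, 15.65, -34.75, 77.13, -171.24]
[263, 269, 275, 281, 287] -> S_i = 263 + 6*i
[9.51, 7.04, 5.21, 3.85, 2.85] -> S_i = 9.51*0.74^i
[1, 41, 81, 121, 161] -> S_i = 1 + 40*i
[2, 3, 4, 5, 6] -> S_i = 2 + 1*i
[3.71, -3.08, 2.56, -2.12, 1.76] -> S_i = 3.71*(-0.83)^i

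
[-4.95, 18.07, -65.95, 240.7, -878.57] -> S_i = -4.95*(-3.65)^i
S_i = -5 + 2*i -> [-5, -3, -1, 1, 3]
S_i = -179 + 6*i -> [-179, -173, -167, -161, -155]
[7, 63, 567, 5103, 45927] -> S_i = 7*9^i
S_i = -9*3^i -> [-9, -27, -81, -243, -729]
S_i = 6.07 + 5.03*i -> [6.07, 11.1, 16.13, 21.16, 26.19]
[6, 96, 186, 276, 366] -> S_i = 6 + 90*i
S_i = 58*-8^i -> [58, -464, 3712, -29696, 237568]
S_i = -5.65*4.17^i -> [-5.65, -23.56, -98.25, -409.69, -1708.41]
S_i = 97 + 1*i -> [97, 98, 99, 100, 101]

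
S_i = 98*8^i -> [98, 784, 6272, 50176, 401408]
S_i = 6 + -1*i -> [6, 5, 4, 3, 2]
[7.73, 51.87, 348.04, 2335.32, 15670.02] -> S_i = 7.73*6.71^i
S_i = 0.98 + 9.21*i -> [0.98, 10.19, 19.4, 28.61, 37.82]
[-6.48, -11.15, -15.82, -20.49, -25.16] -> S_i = -6.48 + -4.67*i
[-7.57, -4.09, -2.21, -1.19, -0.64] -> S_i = -7.57*0.54^i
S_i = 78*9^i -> [78, 702, 6318, 56862, 511758]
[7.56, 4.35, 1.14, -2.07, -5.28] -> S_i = 7.56 + -3.21*i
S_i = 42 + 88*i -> [42, 130, 218, 306, 394]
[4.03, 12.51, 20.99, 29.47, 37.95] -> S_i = 4.03 + 8.48*i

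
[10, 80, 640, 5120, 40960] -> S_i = 10*8^i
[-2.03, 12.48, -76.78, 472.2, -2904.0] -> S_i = -2.03*(-6.15)^i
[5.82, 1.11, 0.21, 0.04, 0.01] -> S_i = 5.82*0.19^i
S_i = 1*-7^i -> [1, -7, 49, -343, 2401]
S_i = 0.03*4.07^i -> [0.03, 0.12, 0.5, 2.02, 8.23]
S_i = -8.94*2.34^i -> [-8.94, -20.92, -48.95, -114.55, -268.04]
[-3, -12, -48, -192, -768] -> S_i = -3*4^i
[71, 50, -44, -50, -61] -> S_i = Random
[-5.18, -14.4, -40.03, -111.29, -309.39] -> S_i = -5.18*2.78^i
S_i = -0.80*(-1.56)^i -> [-0.8, 1.25, -1.95, 3.04, -4.74]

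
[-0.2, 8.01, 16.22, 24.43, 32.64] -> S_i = -0.20 + 8.21*i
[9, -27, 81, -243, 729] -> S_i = 9*-3^i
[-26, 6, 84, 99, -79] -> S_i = Random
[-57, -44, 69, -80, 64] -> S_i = Random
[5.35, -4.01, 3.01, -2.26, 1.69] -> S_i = 5.35*(-0.75)^i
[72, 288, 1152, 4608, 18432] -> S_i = 72*4^i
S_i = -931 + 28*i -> [-931, -903, -875, -847, -819]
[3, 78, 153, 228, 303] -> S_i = 3 + 75*i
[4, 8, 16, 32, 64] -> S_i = 4*2^i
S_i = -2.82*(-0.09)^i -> [-2.82, 0.25, -0.02, 0.0, -0.0]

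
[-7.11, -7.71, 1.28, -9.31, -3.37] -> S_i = Random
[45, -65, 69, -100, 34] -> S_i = Random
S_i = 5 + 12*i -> [5, 17, 29, 41, 53]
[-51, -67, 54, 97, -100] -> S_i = Random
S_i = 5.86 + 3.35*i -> [5.86, 9.21, 12.56, 15.91, 19.26]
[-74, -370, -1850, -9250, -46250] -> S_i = -74*5^i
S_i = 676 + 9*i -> [676, 685, 694, 703, 712]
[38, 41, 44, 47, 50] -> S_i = 38 + 3*i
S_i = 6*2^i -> [6, 12, 24, 48, 96]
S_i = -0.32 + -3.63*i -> [-0.32, -3.95, -7.58, -11.21, -14.84]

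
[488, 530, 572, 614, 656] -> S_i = 488 + 42*i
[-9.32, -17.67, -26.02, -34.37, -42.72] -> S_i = -9.32 + -8.35*i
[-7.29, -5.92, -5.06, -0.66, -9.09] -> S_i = Random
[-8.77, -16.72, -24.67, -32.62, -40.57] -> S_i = -8.77 + -7.95*i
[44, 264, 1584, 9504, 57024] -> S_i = 44*6^i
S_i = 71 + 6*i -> [71, 77, 83, 89, 95]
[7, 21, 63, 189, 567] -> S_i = 7*3^i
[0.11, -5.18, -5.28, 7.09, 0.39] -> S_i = Random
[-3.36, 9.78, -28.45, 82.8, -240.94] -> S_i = -3.36*(-2.91)^i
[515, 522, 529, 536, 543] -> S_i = 515 + 7*i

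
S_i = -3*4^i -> [-3, -12, -48, -192, -768]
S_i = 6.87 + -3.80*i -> [6.87, 3.07, -0.73, -4.53, -8.33]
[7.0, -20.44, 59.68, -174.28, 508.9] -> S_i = 7.00*(-2.92)^i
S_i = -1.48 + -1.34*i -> [-1.48, -2.82, -4.16, -5.5, -6.84]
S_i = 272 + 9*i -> [272, 281, 290, 299, 308]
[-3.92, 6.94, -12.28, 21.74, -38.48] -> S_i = -3.92*(-1.77)^i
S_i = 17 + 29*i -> [17, 46, 75, 104, 133]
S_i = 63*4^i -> [63, 252, 1008, 4032, 16128]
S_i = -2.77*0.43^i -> [-2.77, -1.19, -0.51, -0.22, -0.09]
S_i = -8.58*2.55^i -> [-8.58, -21.88, -55.79, -142.27, -362.78]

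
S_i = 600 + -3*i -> [600, 597, 594, 591, 588]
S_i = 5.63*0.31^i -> [5.63, 1.75, 0.54, 0.17, 0.05]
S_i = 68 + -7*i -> [68, 61, 54, 47, 40]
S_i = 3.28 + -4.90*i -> [3.28, -1.62, -6.52, -11.42, -16.32]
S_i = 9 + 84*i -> [9, 93, 177, 261, 345]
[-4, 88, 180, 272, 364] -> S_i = -4 + 92*i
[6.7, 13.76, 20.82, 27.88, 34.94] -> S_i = 6.70 + 7.06*i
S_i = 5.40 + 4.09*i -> [5.4, 9.49, 13.58, 17.67, 21.76]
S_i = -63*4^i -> [-63, -252, -1008, -4032, -16128]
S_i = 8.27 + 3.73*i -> [8.27, 12.0, 15.73, 19.46, 23.19]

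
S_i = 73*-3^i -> [73, -219, 657, -1971, 5913]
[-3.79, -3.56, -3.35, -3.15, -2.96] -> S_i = -3.79*0.94^i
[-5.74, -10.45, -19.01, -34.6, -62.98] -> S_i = -5.74*1.82^i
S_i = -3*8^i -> [-3, -24, -192, -1536, -12288]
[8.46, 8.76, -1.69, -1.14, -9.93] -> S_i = Random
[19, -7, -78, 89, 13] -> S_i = Random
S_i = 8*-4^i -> [8, -32, 128, -512, 2048]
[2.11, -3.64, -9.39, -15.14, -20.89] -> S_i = 2.11 + -5.75*i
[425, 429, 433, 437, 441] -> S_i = 425 + 4*i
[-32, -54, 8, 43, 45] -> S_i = Random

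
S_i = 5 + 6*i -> [5, 11, 17, 23, 29]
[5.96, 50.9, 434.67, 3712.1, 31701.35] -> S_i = 5.96*8.54^i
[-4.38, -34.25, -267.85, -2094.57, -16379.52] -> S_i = -4.38*7.82^i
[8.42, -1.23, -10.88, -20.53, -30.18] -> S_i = 8.42 + -9.65*i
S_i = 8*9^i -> [8, 72, 648, 5832, 52488]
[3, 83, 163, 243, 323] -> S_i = 3 + 80*i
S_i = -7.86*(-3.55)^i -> [-7.86, 27.9, -99.06, 351.65, -1248.35]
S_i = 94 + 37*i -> [94, 131, 168, 205, 242]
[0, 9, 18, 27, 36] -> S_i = 0 + 9*i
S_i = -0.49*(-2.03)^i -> [-0.49, 0.99, -2.02, 4.1, -8.32]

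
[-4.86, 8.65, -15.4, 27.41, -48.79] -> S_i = -4.86*(-1.78)^i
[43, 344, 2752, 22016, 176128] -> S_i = 43*8^i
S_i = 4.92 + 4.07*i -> [4.92, 8.99, 13.06, 17.13, 21.2]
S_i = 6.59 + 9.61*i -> [6.59, 16.2, 25.81, 35.42, 45.03]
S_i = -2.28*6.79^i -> [-2.28, -15.48, -105.12, -713.75, -4846.34]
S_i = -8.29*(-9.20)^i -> [-8.29, 76.27, -701.67, 6455.32, -59388.98]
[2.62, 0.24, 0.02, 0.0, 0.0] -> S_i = 2.62*0.09^i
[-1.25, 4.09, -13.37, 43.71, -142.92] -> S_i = -1.25*(-3.27)^i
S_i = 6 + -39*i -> [6, -33, -72, -111, -150]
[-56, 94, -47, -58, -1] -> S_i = Random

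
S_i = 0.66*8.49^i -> [0.66, 5.6, 47.57, 403.89, 3429.06]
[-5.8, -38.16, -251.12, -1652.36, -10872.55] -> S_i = -5.80*6.58^i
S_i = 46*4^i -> [46, 184, 736, 2944, 11776]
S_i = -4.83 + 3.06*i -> [-4.83, -1.77, 1.29, 4.35, 7.41]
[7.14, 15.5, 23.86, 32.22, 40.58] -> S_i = 7.14 + 8.36*i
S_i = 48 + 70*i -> [48, 118, 188, 258, 328]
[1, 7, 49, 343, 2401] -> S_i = 1*7^i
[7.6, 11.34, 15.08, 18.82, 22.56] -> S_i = 7.60 + 3.74*i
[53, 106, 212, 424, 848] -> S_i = 53*2^i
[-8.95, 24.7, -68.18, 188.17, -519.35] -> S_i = -8.95*(-2.76)^i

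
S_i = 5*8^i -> [5, 40, 320, 2560, 20480]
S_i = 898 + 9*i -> [898, 907, 916, 925, 934]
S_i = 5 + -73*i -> [5, -68, -141, -214, -287]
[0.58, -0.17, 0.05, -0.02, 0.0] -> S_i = 0.58*(-0.30)^i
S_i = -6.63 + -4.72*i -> [-6.63, -11.35, -16.07, -20.79, -25.51]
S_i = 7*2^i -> [7, 14, 28, 56, 112]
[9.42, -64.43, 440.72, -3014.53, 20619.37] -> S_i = 9.42*(-6.84)^i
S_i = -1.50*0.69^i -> [-1.5, -1.03, -0.71, -0.49, -0.34]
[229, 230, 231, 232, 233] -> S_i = 229 + 1*i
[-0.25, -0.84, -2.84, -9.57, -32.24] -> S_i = -0.25*3.37^i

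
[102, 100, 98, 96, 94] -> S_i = 102 + -2*i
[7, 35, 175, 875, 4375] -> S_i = 7*5^i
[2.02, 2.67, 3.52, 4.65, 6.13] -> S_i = 2.02*1.32^i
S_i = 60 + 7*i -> [60, 67, 74, 81, 88]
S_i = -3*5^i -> [-3, -15, -75, -375, -1875]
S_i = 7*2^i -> [7, 14, 28, 56, 112]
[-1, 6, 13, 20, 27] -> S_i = -1 + 7*i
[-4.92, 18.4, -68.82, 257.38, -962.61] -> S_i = -4.92*(-3.74)^i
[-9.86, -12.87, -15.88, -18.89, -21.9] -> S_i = -9.86 + -3.01*i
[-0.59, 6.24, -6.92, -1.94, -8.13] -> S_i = Random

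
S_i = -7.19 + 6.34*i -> [-7.19, -0.85, 5.49, 11.83, 18.17]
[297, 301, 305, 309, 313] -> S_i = 297 + 4*i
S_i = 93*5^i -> [93, 465, 2325, 11625, 58125]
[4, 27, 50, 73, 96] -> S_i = 4 + 23*i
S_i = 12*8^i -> [12, 96, 768, 6144, 49152]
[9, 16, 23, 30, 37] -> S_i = 9 + 7*i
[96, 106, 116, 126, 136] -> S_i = 96 + 10*i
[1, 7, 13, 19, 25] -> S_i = 1 + 6*i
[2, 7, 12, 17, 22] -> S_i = 2 + 5*i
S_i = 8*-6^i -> [8, -48, 288, -1728, 10368]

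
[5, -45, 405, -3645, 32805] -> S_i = 5*-9^i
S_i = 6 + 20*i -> [6, 26, 46, 66, 86]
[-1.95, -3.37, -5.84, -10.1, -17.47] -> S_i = -1.95*1.73^i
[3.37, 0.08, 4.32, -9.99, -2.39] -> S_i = Random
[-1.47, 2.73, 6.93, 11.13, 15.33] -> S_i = -1.47 + 4.20*i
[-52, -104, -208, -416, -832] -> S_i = -52*2^i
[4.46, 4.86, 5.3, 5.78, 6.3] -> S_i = 4.46*1.09^i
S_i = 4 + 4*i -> [4, 8, 12, 16, 20]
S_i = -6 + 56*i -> [-6, 50, 106, 162, 218]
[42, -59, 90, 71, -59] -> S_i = Random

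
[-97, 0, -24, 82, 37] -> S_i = Random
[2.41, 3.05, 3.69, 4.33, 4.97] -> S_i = 2.41 + 0.64*i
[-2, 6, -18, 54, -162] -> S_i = -2*-3^i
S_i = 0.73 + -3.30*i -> [0.73, -2.57, -5.87, -9.17, -12.47]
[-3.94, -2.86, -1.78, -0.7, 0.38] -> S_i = -3.94 + 1.08*i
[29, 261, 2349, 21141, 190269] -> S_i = 29*9^i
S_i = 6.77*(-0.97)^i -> [6.77, -6.57, 6.37, -6.18, 5.99]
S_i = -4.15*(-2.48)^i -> [-4.15, 10.29, -25.52, 63.3, -156.98]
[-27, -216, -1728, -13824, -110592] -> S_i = -27*8^i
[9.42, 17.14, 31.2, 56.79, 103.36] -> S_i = 9.42*1.82^i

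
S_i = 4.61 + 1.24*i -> [4.61, 5.85, 7.09, 8.33, 9.57]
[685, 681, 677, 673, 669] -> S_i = 685 + -4*i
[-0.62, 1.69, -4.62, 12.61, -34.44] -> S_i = -0.62*(-2.73)^i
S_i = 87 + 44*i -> [87, 131, 175, 219, 263]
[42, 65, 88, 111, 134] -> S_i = 42 + 23*i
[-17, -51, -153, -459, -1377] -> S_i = -17*3^i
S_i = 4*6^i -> [4, 24, 144, 864, 5184]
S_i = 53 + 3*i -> [53, 56, 59, 62, 65]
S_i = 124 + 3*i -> [124, 127, 130, 133, 136]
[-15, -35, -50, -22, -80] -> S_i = Random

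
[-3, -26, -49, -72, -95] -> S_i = -3 + -23*i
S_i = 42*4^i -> [42, 168, 672, 2688, 10752]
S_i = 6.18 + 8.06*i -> [6.18, 14.24, 22.3, 30.36, 38.42]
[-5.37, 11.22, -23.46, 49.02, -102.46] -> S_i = -5.37*(-2.09)^i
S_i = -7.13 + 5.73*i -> [-7.13, -1.4, 4.33, 10.06, 15.79]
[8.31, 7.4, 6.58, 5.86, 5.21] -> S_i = 8.31*0.89^i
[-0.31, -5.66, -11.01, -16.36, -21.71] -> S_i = -0.31 + -5.35*i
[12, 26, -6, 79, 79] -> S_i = Random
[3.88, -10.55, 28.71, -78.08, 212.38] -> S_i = 3.88*(-2.72)^i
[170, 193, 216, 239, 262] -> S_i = 170 + 23*i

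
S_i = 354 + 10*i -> [354, 364, 374, 384, 394]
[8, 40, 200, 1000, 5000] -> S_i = 8*5^i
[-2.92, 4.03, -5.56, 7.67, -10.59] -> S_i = -2.92*(-1.38)^i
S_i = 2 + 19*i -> [2, 21, 40, 59, 78]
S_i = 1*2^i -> [1, 2, 4, 8, 16]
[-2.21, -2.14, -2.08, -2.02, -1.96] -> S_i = -2.21*0.97^i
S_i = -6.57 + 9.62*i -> [-6.57, 3.05, 12.67, 22.29, 31.91]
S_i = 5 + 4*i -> [5, 9, 13, 17, 21]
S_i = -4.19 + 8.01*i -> [-4.19, 3.82, 11.83, 19.84, 27.85]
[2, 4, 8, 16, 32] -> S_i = 2*2^i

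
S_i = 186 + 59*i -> [186, 245, 304, 363, 422]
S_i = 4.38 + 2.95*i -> [4.38, 7.33, 10.28, 13.23, 16.18]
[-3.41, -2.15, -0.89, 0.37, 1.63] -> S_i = -3.41 + 1.26*i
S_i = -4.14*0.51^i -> [-4.14, -2.11, -1.08, -0.55, -0.28]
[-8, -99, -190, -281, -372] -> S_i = -8 + -91*i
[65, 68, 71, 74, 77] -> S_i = 65 + 3*i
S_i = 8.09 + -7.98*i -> [8.09, 0.11, -7.87, -15.85, -23.83]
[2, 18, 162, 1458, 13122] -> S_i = 2*9^i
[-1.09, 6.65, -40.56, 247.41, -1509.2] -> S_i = -1.09*(-6.10)^i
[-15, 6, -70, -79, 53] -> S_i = Random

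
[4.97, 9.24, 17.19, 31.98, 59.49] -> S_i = 4.97*1.86^i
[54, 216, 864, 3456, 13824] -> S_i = 54*4^i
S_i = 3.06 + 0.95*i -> [3.06, 4.01, 4.96, 5.91, 6.86]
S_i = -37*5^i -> [-37, -185, -925, -4625, -23125]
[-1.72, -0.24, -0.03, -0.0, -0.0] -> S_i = -1.72*0.14^i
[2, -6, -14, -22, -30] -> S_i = 2 + -8*i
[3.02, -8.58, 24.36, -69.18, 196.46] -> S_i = 3.02*(-2.84)^i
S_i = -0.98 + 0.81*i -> [-0.98, -0.17, 0.64, 1.45, 2.26]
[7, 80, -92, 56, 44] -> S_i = Random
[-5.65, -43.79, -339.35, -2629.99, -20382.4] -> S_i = -5.65*7.75^i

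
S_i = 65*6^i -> [65, 390, 2340, 14040, 84240]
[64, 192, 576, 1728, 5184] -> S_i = 64*3^i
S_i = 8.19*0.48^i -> [8.19, 3.93, 1.89, 0.91, 0.43]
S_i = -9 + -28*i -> [-9, -37, -65, -93, -121]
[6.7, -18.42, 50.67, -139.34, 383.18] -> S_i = 6.70*(-2.75)^i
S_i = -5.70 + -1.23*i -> [-5.7, -6.93, -8.16, -9.39, -10.62]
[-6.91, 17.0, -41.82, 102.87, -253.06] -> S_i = -6.91*(-2.46)^i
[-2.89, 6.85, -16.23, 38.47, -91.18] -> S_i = -2.89*(-2.37)^i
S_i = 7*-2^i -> [7, -14, 28, -56, 112]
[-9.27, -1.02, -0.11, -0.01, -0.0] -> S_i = -9.27*0.11^i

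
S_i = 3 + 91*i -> [3, 94, 185, 276, 367]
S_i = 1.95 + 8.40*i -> [1.95, 10.35, 18.75, 27.15, 35.55]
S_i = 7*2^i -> [7, 14, 28, 56, 112]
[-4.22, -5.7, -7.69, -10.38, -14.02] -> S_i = -4.22*1.35^i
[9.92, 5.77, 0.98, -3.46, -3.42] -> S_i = Random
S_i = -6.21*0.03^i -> [-6.21, -0.19, -0.01, -0.0, -0.0]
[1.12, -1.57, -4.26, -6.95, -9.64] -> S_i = 1.12 + -2.69*i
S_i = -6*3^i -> [-6, -18, -54, -162, -486]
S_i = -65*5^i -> [-65, -325, -1625, -8125, -40625]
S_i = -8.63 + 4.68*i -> [-8.63, -3.95, 0.73, 5.41, 10.09]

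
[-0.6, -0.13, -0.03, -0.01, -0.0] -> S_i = -0.60*0.21^i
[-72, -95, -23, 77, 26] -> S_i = Random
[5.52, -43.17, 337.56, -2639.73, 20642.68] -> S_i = 5.52*(-7.82)^i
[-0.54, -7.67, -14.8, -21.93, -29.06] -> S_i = -0.54 + -7.13*i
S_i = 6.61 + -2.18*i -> [6.61, 4.43, 2.25, 0.07, -2.11]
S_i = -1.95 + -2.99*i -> [-1.95, -4.94, -7.93, -10.92, -13.91]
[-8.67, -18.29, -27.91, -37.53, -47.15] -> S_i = -8.67 + -9.62*i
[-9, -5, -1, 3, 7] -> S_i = -9 + 4*i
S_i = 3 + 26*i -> [3, 29, 55, 81, 107]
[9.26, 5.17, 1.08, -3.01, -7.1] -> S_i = 9.26 + -4.09*i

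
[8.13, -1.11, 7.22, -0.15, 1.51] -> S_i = Random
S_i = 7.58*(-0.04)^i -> [7.58, -0.3, 0.01, -0.0, 0.0]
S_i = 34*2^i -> [34, 68, 136, 272, 544]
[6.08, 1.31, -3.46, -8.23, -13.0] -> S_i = 6.08 + -4.77*i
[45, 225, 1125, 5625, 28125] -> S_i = 45*5^i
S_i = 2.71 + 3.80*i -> [2.71, 6.51, 10.31, 14.11, 17.91]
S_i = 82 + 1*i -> [82, 83, 84, 85, 86]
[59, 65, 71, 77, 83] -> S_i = 59 + 6*i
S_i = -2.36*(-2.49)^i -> [-2.36, 5.88, -14.63, 36.43, -90.72]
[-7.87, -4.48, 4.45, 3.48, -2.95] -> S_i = Random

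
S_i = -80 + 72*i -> [-80, -8, 64, 136, 208]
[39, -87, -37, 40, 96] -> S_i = Random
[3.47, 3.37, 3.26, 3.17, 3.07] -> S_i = 3.47*0.97^i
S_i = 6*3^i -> [6, 18, 54, 162, 486]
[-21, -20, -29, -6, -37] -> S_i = Random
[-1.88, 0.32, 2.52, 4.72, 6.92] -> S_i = -1.88 + 2.20*i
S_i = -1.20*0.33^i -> [-1.2, -0.4, -0.13, -0.04, -0.01]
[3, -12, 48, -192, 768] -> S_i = 3*-4^i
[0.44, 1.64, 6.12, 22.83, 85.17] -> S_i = 0.44*3.73^i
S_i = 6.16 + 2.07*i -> [6.16, 8.23, 10.3, 12.37, 14.44]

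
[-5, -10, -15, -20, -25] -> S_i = -5 + -5*i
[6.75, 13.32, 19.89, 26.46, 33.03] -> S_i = 6.75 + 6.57*i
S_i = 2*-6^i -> [2, -12, 72, -432, 2592]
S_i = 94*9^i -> [94, 846, 7614, 68526, 616734]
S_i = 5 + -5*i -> [5, 0, -5, -10, -15]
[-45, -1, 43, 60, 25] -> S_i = Random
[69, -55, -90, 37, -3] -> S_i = Random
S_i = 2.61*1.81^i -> [2.61, 4.72, 8.55, 15.48, 28.01]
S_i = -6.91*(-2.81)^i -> [-6.91, 19.42, -54.56, 153.32, -430.83]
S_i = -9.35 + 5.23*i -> [-9.35, -4.12, 1.11, 6.34, 11.57]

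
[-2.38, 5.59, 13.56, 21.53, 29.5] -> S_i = -2.38 + 7.97*i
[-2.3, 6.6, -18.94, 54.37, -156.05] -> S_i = -2.30*(-2.87)^i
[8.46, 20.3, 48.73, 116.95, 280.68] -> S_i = 8.46*2.40^i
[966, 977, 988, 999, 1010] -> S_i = 966 + 11*i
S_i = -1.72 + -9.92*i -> [-1.72, -11.64, -21.56, -31.48, -41.4]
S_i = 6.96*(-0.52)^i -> [6.96, -3.62, 1.88, -0.98, 0.51]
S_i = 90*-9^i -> [90, -810, 7290, -65610, 590490]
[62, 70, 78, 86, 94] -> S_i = 62 + 8*i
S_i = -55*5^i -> [-55, -275, -1375, -6875, -34375]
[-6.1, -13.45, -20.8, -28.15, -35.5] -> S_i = -6.10 + -7.35*i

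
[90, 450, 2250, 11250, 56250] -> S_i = 90*5^i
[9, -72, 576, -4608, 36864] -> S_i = 9*-8^i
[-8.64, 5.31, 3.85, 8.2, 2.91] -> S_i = Random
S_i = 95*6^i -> [95, 570, 3420, 20520, 123120]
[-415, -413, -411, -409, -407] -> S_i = -415 + 2*i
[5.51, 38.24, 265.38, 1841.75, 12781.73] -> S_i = 5.51*6.94^i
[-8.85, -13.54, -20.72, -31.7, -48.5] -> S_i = -8.85*1.53^i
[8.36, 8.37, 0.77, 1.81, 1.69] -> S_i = Random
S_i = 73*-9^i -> [73, -657, 5913, -53217, 478953]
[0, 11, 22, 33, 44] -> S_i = 0 + 11*i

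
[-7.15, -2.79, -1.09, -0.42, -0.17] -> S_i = -7.15*0.39^i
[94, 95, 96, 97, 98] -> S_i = 94 + 1*i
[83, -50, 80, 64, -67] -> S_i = Random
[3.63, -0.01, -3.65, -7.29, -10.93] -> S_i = 3.63 + -3.64*i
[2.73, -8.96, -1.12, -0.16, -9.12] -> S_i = Random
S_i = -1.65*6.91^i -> [-1.65, -11.4, -78.78, -544.4, -3761.8]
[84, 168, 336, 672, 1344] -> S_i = 84*2^i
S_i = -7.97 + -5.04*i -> [-7.97, -13.01, -18.05, -23.09, -28.13]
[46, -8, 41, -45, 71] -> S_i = Random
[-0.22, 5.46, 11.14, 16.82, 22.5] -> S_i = -0.22 + 5.68*i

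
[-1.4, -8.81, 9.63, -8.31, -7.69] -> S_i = Random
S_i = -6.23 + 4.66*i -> [-6.23, -1.57, 3.09, 7.75, 12.41]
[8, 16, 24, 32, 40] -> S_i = 8 + 8*i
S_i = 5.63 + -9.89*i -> [5.63, -4.26, -14.15, -24.04, -33.93]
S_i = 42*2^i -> [42, 84, 168, 336, 672]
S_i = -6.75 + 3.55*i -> [-6.75, -3.2, 0.35, 3.9, 7.45]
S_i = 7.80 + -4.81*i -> [7.8, 2.99, -1.82, -6.63, -11.44]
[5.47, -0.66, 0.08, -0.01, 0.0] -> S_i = 5.47*(-0.12)^i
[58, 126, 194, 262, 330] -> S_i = 58 + 68*i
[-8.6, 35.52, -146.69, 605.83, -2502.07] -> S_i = -8.60*(-4.13)^i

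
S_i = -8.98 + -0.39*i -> [-8.98, -9.37, -9.76, -10.15, -10.54]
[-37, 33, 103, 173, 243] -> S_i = -37 + 70*i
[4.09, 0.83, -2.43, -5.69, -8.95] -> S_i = 4.09 + -3.26*i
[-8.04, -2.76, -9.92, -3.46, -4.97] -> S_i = Random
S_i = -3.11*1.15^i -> [-3.11, -3.58, -4.11, -4.73, -5.44]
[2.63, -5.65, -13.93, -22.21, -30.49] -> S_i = 2.63 + -8.28*i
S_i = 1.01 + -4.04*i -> [1.01, -3.03, -7.07, -11.11, -15.15]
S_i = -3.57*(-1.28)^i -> [-3.57, 4.57, -5.85, 7.49, -9.58]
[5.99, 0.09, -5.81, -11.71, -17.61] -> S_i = 5.99 + -5.90*i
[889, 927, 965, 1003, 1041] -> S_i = 889 + 38*i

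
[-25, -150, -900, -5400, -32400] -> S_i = -25*6^i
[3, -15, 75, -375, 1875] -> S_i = 3*-5^i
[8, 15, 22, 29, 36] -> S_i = 8 + 7*i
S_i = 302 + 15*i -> [302, 317, 332, 347, 362]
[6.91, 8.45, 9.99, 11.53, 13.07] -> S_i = 6.91 + 1.54*i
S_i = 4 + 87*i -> [4, 91, 178, 265, 352]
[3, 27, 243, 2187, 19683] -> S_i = 3*9^i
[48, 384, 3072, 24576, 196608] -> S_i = 48*8^i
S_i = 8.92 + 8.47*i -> [8.92, 17.39, 25.86, 34.33, 42.8]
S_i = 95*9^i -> [95, 855, 7695, 69255, 623295]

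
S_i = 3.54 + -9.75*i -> [3.54, -6.21, -15.96, -25.71, -35.46]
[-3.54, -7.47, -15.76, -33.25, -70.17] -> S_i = -3.54*2.11^i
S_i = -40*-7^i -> [-40, 280, -1960, 13720, -96040]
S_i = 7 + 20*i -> [7, 27, 47, 67, 87]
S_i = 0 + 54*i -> [0, 54, 108, 162, 216]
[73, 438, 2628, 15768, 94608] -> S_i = 73*6^i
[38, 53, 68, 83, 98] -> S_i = 38 + 15*i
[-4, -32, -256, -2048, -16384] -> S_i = -4*8^i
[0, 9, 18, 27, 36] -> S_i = 0 + 9*i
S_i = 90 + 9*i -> [90, 99, 108, 117, 126]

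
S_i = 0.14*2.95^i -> [0.14, 0.41, 1.22, 3.59, 10.6]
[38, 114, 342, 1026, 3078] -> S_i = 38*3^i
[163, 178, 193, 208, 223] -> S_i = 163 + 15*i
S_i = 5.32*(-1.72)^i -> [5.32, -9.15, 15.74, -27.07, 46.56]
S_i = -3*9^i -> [-3, -27, -243, -2187, -19683]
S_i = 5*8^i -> [5, 40, 320, 2560, 20480]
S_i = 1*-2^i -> [1, -2, 4, -8, 16]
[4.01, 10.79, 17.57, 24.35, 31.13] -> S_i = 4.01 + 6.78*i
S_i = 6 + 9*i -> [6, 15, 24, 33, 42]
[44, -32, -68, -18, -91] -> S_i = Random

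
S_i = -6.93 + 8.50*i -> [-6.93, 1.57, 10.07, 18.57, 27.07]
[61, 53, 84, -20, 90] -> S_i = Random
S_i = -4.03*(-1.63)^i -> [-4.03, 6.57, -10.71, 17.45, -28.45]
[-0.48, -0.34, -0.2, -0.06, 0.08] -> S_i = -0.48 + 0.14*i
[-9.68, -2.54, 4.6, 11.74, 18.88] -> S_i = -9.68 + 7.14*i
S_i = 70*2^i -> [70, 140, 280, 560, 1120]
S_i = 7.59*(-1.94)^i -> [7.59, -14.72, 28.57, -55.42, 107.51]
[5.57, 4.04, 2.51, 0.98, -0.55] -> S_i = 5.57 + -1.53*i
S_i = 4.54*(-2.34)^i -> [4.54, -10.62, 24.86, -58.17, 136.12]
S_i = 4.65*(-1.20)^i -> [4.65, -5.58, 6.7, -8.04, 9.64]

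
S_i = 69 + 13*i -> [69, 82, 95, 108, 121]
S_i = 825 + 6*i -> [825, 831, 837, 843, 849]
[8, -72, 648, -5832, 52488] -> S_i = 8*-9^i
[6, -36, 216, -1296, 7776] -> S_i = 6*-6^i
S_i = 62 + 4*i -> [62, 66, 70, 74, 78]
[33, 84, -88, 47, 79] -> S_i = Random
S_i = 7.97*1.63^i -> [7.97, 12.99, 21.18, 34.52, 56.26]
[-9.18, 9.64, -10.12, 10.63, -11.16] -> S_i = -9.18*(-1.05)^i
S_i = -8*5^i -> [-8, -40, -200, -1000, -5000]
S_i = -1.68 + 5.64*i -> [-1.68, 3.96, 9.6, 15.24, 20.88]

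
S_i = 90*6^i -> [90, 540, 3240, 19440, 116640]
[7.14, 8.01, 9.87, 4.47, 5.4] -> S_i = Random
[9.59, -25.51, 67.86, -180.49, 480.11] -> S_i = 9.59*(-2.66)^i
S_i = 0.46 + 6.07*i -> [0.46, 6.53, 12.6, 18.67, 24.74]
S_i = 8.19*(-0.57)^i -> [8.19, -4.67, 2.66, -1.52, 0.86]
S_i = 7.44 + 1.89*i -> [7.44, 9.33, 11.22, 13.11, 15.0]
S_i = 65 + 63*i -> [65, 128, 191, 254, 317]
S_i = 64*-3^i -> [64, -192, 576, -1728, 5184]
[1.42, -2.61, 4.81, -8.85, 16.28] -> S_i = 1.42*(-1.84)^i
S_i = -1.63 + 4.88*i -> [-1.63, 3.25, 8.13, 13.01, 17.89]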